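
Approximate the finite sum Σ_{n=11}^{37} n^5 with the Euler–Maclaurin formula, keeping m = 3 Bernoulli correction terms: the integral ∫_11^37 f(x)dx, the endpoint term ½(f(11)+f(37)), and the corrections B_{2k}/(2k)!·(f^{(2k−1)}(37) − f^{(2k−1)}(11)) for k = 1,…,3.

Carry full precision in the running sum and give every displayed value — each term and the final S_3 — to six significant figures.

The integral term ∫_11^37 x^5 dx = 4.27326e+08.
Endpoint term: (f(11) + f(37))/2 = (161051 + 6.93440e+07)/2 = 3.47525e+07.
So far: 4.62078e+08.
Correction k=1: B_{2}/2! · (f^{(1)}(37) − f^{(1)}(11)) = 1/12 · (9.37080e+06 − 73205.0) = 774800.
Partial sum through k=1: 4.62853e+08.
Correction k=2: B_{4}/4! · (f^{(3)}(37) − f^{(3)}(11)) = −1/720 · (82140.0 − 7260.00) = -104.000.
Partial sum through k=2: 4.62853e+08.
Correction k=3: B_{6}/6! · (f^{(5)}(37) − f^{(5)}(11)) = 1/30240 · (120.000 − 120.000) = 0.00000.

S_3 ≈ 4.62853e+08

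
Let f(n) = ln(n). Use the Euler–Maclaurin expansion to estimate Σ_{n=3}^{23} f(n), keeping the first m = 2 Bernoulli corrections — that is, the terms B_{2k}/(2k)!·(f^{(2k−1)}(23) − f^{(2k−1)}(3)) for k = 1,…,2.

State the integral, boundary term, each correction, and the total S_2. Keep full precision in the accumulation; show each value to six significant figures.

∫_3^23 ln(x) dx evaluates to 48.8205.
Endpoint term: (f(3) + f(23))/2 = (1.09861 + 3.13549)/2 = 2.11705.
So far: 50.9376.
Order-1 term: 1/12 · (0.0434783 − 0.333333) = -0.0241546.
Partial sum through k=1: 50.9134.
Order-2 term: −1/720 · (0.000164379 − 0.0740741) = 0.000102652.

S_2 ≈ 50.9135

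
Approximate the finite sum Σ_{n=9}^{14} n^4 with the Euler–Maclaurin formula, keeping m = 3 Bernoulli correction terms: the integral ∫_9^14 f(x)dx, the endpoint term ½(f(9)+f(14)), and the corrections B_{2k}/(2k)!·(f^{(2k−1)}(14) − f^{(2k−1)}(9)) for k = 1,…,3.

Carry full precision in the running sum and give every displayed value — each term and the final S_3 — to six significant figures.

The integral term ∫_9^14 x^4 dx = 95755.0.
½[f(9) + f(14)] = ½[6561.00 + 38416.0] = 22488.5.
Integral + boundary = 118244.
k=1: B_{2}/(2)! × [f^{(1)}(14) − f^{(1)}(9)] = 1/12 × (10976.0 − 2916.00) = 671.667.
After k=1: 118915.
k=2: B_{4}/(4)! × [f^{(3)}(14) − f^{(3)}(9)] = −1/720 × (336.000 − 216.000) = -0.166667.
After k=2: 118915.
k=3: B_{6}/(6)! × [f^{(5)}(14) − f^{(5)}(9)] = 1/30240 × (0.00000 − 0.00000) = 0.00000.

S_3 ≈ 118915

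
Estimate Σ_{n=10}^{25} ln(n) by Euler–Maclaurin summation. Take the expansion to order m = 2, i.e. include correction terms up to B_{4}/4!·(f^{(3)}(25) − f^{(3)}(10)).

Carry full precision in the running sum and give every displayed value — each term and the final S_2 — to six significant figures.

Integral: ∫_10^25 ln(x) dx = 42.4460.
½[f(10) + f(25)] = ½[2.30259 + 3.21888] = 2.76073.
So far: 45.2068.
k=1: B_{2}/(2)! × [f^{(1)}(25) − f^{(1)}(10)] = 1/12 × (0.0400000 − 0.100000) = -0.00500000.
Partial sum through k=1: 45.2018.
k=2: B_{4}/(4)! × [f^{(3)}(25) − f^{(3)}(10)] = −1/720 × (0.000128000 − 0.00200000) = 2.60000e-06.

S_2 ≈ 45.2018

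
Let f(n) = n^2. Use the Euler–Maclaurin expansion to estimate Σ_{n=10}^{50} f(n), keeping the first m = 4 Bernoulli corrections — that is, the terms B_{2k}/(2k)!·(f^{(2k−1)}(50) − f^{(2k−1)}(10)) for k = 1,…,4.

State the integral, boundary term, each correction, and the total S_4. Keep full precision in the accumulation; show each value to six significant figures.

Integral: ∫_10^50 x^2 dx = 41333.3.
Endpoint term: (f(10) + f(50))/2 = (100.000 + 2500.00)/2 = 1300.00.
Running total after boundary: 42633.3.
k=1: B_{2}/(2)! × [f^{(1)}(50) − f^{(1)}(10)] = 1/12 × (100.000 − 20.0000) = 6.66667.
Running total after k=1: 42640.0.
k=2: B_{4}/(4)! × [f^{(3)}(50) − f^{(3)}(10)] = −1/720 × (0.00000 − 0.00000) = 0.00000.
Running total after k=2: 42640.0.
k=3: B_{6}/(6)! × [f^{(5)}(50) − f^{(5)}(10)] = 1/30240 × (0.00000 − 0.00000) = 0.00000.
Running total after k=3: 42640.0.
k=4: B_{8}/(8)! × [f^{(7)}(50) − f^{(7)}(10)] = −1/1209600 × (0.00000 − 0.00000) = 0.00000.

S_4 ≈ 42640.0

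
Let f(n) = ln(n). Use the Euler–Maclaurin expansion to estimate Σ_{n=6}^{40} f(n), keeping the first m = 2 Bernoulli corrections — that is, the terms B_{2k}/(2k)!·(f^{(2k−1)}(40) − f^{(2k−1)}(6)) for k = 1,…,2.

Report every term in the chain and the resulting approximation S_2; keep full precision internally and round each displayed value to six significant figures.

∫_6^40 ln(x) dx evaluates to 102.805.
Endpoint term: (f(6) + f(40))/2 = (1.79176 + 3.68888)/2 = 2.74032.
Integral + boundary = 105.545.
k=1: B_{2}/(2)! × [f^{(1)}(40) − f^{(1)}(6)] = 1/12 × (0.0250000 − 0.166667) = -0.0118056.
Partial sum through k=1: 105.533.
k=2: B_{4}/(4)! × [f^{(3)}(40) − f^{(3)}(6)] = −1/720 × (3.12500e-05 − 0.00925926) = 1.28167e-05.

S_2 ≈ 105.533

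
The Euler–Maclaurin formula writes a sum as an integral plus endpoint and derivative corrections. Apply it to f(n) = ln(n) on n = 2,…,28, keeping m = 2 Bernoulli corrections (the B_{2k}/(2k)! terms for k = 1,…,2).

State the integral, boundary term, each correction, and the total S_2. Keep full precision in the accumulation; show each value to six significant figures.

The integral term ∫_2^28 ln(x) dx = 65.9154.
½[f(2) + f(28)] = ½[0.693147 + 3.33220] = 2.01268.
Running total after boundary: 67.9281.
Order-1 term: 1/12 · (0.0357143 − 0.500000) = -0.0386905.
Partial sum through k=1: 67.8894.
Order-2 term: −1/720 · (9.11079e-05 − 0.250000) = 0.000347096.

S_2 ≈ 67.8898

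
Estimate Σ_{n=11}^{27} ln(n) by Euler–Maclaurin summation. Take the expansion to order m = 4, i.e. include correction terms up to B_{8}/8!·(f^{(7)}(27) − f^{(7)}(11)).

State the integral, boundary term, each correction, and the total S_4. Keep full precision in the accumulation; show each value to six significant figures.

S_4 ≈ 49.4531

Integral: ∫_11^27 ln(x) dx = 46.6107.
½[f(11) + f(27)] = ½[2.39790 + 3.29584] = 2.84687.
Integral + boundary = 49.4576.
Order-1 term: 1/12 · (0.0370370 − 0.0909091) = -0.00448934.
Partial sum through k=1: 49.4531.
Order-2 term: −1/720 · (0.000101611 − 0.00150263) = 1.94586e-06.
Partial sum through k=2: 49.4531.
Order-3 term: 1/30240 · (1.67260e-06 − 0.000149021) = -4.87264e-09.
Partial sum through k=3: 49.4531.
Order-4 term: −1/1209600 · (6.88313e-08 − 3.69474e-05) = 3.04882e-11.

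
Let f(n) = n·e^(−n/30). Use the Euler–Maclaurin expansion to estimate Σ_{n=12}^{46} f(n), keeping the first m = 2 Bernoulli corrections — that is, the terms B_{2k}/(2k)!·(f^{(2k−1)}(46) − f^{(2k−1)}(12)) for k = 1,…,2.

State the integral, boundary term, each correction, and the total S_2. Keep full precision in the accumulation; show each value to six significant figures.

S_2 ≈ 361.487

Integral: ∫_12^46 x·e^(−x/30) dx = 352.545.
Endpoint term: (f(12) + f(46))/2 = (8.04384 + 9.92749)/2 = 8.98567.
Integral + boundary = 361.531.
Correction k=1: B_{2}/2! · (f^{(1)}(46) − f^{(1)}(12)) = 1/12 · (-0.115101 − 0.402192) = -0.0431078.
After k=1: 361.487.
Correction k=2: B_{4}/4! · (f^{(3)}(46) − f^{(3)}(12)) = −1/720 · (0.000351699 − 0.00193648) = 2.20109e-06.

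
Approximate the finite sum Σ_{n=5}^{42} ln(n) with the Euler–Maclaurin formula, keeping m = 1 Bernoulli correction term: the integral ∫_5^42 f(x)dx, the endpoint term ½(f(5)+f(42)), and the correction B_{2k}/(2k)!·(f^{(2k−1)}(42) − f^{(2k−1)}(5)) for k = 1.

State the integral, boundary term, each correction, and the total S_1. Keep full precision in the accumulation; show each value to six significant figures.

The integral term ∫_5^42 ln(x) dx = 111.935.
Endpoint term: (f(5) + f(42))/2 = (1.60944 + 3.73767)/2 = 2.67355.
Running total after boundary: 114.608.
Order-1 term: 1/12 · (0.0238095 − 0.200000) = -0.0146825.

S_1 ≈ 114.594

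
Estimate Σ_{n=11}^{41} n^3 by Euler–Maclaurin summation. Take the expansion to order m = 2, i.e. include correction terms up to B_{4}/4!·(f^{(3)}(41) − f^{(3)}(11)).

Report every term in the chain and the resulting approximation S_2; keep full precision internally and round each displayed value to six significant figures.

S_2 ≈ 738296

The integral term ∫_11^41 x^3 dx = 702780.
Boundary: ½(f(11) + f(41)) = ½(1331.00 + 68921.0) = 35126.0.
Integral + boundary = 737906.
Order-1 term: 1/12 · (5043.00 − 363.000) = 390.000.
Running total after k=1: 738296.
Order-2 term: −1/720 · (6.00000 − 6.00000) = 0.00000.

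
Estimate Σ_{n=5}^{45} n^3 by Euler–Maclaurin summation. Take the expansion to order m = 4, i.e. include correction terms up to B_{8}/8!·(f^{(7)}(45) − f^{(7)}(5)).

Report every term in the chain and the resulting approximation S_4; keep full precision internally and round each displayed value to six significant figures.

∫_5^45 x^3 dx evaluates to 1.02500e+06.
Endpoint term: (f(5) + f(45))/2 = (125.000 + 91125.0)/2 = 45625.0.
Running total after boundary: 1.07062e+06.
Correction k=1: B_{2}/2! · (f^{(1)}(45) − f^{(1)}(5)) = 1/12 · (6075.00 − 75.0000) = 500.000.
Partial sum through k=1: 1.07112e+06.
Correction k=2: B_{4}/4! · (f^{(3)}(45) − f^{(3)}(5)) = −1/720 · (6.00000 − 6.00000) = 0.00000.
Partial sum through k=2: 1.07112e+06.
Correction k=3: B_{6}/6! · (f^{(5)}(45) − f^{(5)}(5)) = 1/30240 · (0.00000 − 0.00000) = 0.00000.
Partial sum through k=3: 1.07112e+06.
Correction k=4: B_{8}/8! · (f^{(7)}(45) − f^{(7)}(5)) = −1/1209600 · (0.00000 − 0.00000) = 0.00000.

S_4 ≈ 1.07112e+06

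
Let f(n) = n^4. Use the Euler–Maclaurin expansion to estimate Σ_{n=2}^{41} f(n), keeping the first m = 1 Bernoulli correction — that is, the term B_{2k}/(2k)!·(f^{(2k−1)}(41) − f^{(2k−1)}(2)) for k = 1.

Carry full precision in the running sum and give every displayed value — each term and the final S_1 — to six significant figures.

The integral term ∫_2^41 x^4 dx = 2.31712e+07.
Endpoint term: (f(2) + f(41))/2 = (16.0000 + 2.82576e+06)/2 = 1.41289e+06.
Integral + boundary = 2.45841e+07.
Correction k=1: B_{2}/2! · (f^{(1)}(41) − f^{(1)}(2)) = 1/12 · (275684 − 32.0000) = 22971.0.

S_1 ≈ 2.46071e+07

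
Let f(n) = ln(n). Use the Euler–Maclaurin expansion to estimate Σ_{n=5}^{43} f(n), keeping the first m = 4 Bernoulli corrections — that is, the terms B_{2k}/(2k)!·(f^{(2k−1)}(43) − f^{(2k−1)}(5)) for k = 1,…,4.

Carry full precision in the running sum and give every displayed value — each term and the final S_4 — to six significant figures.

Integral: ∫_5^43 ln(x) dx = 115.684.
Boundary: ½(f(5) + f(43)) = ½(1.60944 + 3.76120) = 2.68532.
Running total after boundary: 118.370.
k=1: B_{2}/(2)! × [f^{(1)}(43) − f^{(1)}(5)] = 1/12 × (0.0232558 − 0.200000) = -0.0147287.
After k=1: 118.355.
k=2: B_{4}/(4)! × [f^{(3)}(43) − f^{(3)}(5)] = −1/720 × (2.51550e-05 − 0.0160000) = 2.21873e-05.
After k=2: 118.355.
k=3: B_{6}/(6)! × [f^{(5)}(43) − f^{(5)}(5)] = 1/30240 × (1.63256e-07 − 0.00768000) = -2.53963e-07.
After k=3: 118.355.
k=4: B_{8}/(8)! × [f^{(7)}(43) − f^{(7)}(5)] = −1/1209600 × (2.64883e-09 − 0.00921600) = 7.61905e-09.

S_4 ≈ 118.355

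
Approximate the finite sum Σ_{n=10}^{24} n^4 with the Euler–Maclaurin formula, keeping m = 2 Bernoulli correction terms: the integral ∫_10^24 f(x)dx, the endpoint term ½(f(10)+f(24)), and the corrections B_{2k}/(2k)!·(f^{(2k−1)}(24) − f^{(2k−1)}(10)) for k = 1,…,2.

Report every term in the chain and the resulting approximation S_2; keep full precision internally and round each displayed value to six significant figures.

Integral: ∫_10^24 x^4 dx = 1.57252e+06.
Boundary: ½(f(10) + f(24)) = ½(10000.0 + 331776) = 170888.
Running total after boundary: 1.74341e+06.
Order-1 term: 1/12 · (55296.0 − 4000.00) = 4274.67.
Running total after k=1: 1.74769e+06.
Order-2 term: −1/720 · (576.000 − 240.000) = -0.466667.

S_2 ≈ 1.74769e+06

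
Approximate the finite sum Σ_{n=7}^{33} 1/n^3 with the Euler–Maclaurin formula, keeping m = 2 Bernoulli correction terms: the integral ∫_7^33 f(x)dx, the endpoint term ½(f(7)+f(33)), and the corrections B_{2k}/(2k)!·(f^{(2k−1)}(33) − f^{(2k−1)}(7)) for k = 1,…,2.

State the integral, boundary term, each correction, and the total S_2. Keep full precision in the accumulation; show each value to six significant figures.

Integral: ∫_7^33 1/x^3 dx = 0.00974494.
½[f(7) + f(33)] = ½[0.00291545 + 2.78265e-05] = 0.00147164.
Running total after boundary: 0.0112166.
Correction k=1: B_{2}/2! · (f^{(1)}(33) − f^{(1)}(7)) = 1/12 · (-2.52968e-06 − (-0.00124948)) = 0.000103912.
After k=1: 0.0113205.
Correction k=2: B_{4}/4! · (f^{(3)}(33) − f^{(3)}(7)) = −1/720 · (-4.64588e-08 − (-0.000509992)) = -7.08257e-07.

S_2 ≈ 0.0113198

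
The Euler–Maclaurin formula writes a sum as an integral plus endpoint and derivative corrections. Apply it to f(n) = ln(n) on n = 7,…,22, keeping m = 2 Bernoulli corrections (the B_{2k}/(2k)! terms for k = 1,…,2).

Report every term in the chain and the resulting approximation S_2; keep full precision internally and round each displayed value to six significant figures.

S_2 ≈ 41.8919

The integral term ∫_7^22 ln(x) dx = 39.3816.
Boundary: ½(f(7) + f(22)) = ½(1.94591 + 3.09104) = 2.51848.
So far: 41.9000.
k=1: B_{2}/(2)! × [f^{(1)}(22) − f^{(1)}(7)] = 1/12 × (0.0454545 − 0.142857) = -0.00811688.
Running total after k=1: 41.8919.
k=2: B_{4}/(4)! × [f^{(3)}(22) − f^{(3)}(7)] = −1/720 × (0.000187829 − 0.00583090) = 7.83760e-06.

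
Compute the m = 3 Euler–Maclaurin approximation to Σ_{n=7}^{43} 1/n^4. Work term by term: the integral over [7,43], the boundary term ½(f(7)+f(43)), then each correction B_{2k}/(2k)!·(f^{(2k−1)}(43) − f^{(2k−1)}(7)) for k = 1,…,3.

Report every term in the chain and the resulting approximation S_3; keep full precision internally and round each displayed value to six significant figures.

S_3 ≈ 0.00119565

∫_7^43 1/x^4 dx evaluates to 0.000967625.
Boundary: ½(f(7) + f(43)) = ½(0.000416493 + 2.92500e-07) = 0.000208393.
So far: 0.00117602.
k=1: B_{2}/(2)! × [f^{(1)}(43) − f^{(1)}(7)] = 1/12 × (-2.72093e-08 − (-0.000237996)) = 1.98307e-05.
Partial sum through k=1: 0.00119585.
k=2: B_{4}/(4)! × [f^{(3)}(43) − f^{(3)}(7)] = −1/720 × (-4.41471e-10 − (-0.000145712)) = -2.02377e-07.
Partial sum through k=2: 0.00119565.
k=3: B_{6}/(6)! × [f^{(5)}(43) − f^{(5)}(7)] = 1/30240 × (-1.33707e-11 − (-0.000166528)) = 5.50687e-09.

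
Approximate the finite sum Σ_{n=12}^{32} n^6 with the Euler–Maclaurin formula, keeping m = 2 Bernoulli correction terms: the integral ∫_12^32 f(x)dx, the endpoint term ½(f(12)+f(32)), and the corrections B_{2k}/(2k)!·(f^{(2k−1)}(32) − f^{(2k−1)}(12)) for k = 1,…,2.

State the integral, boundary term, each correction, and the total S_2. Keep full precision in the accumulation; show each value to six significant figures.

S_2 ≈ 5.45843e+09

∫_12^32 x^6 dx evaluates to 4.90342e+09.
Boundary: ½(f(12) + f(32)) = ½(2.98598e+06 + 1.07374e+09) = 5.38364e+08.
Integral + boundary = 5.44178e+09.
Order-1 term: 1/12 · (2.01327e+08 − 1.49299e+06) = 1.66528e+07.
Running total after k=1: 5.45843e+09.
Order-2 term: −1/720 · (3.93216e+06 − 207360) = -5173.33.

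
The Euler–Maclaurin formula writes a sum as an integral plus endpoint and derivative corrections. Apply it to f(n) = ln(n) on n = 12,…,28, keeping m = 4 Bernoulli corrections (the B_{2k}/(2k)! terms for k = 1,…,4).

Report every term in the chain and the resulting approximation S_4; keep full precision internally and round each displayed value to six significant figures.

The integral term ∫_12^28 ln(x) dx = 47.4828.
Boundary: ½(f(12) + f(28)) = ½(2.48491 + 3.33220) = 2.90856.
So far: 50.3914.
k=1: B_{2}/(2)! × [f^{(1)}(28) − f^{(1)}(12)] = 1/12 × (0.0357143 − 0.0833333) = -0.00396825.
Partial sum through k=1: 50.3874.
k=2: B_{4}/(4)! × [f^{(3)}(28) − f^{(3)}(12)] = −1/720 × (9.11079e-05 − 0.00115741) = 1.48097e-06.
Partial sum through k=2: 50.3874.
k=3: B_{6}/(6)! × [f^{(5)}(28) − f^{(5)}(12)] = 1/30240 × (1.39451e-06 − 9.64506e-05) = -3.14339e-09.
Partial sum through k=3: 50.3874.
k=4: B_{8}/(8)! × [f^{(7)}(28) − f^{(7)}(12)] = −1/1209600 × (5.33613e-08 − 2.00939e-05) = 1.65679e-11.

S_4 ≈ 50.3874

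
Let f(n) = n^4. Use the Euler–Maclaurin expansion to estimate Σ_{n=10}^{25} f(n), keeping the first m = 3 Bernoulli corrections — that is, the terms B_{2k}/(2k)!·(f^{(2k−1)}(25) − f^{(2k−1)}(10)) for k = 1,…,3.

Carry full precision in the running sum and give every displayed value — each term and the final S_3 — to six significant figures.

∫_10^25 x^4 dx evaluates to 1.93312e+06.
Boundary: ½(f(10) + f(25)) = ½(10000.0 + 390625) = 200312.
Integral + boundary = 2.13344e+06.
k=1: B_{2}/(2)! × [f^{(1)}(25) − f^{(1)}(10)] = 1/12 × (62500.0 − 4000.00) = 4875.00.
Running total after k=1: 2.13831e+06.
k=2: B_{4}/(4)! × [f^{(3)}(25) − f^{(3)}(10)] = −1/720 × (600.000 − 240.000) = -0.500000.
Running total after k=2: 2.13831e+06.
k=3: B_{6}/(6)! × [f^{(5)}(25) − f^{(5)}(10)] = 1/30240 × (0.00000 − 0.00000) = 0.00000.

S_3 ≈ 2.13831e+06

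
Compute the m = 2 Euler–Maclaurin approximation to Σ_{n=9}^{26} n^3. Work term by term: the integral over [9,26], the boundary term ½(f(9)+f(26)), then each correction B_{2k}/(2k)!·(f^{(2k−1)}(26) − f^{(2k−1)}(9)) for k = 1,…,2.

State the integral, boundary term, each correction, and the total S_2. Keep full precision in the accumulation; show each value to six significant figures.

S_2 ≈ 121905

∫_9^26 x^3 dx evaluates to 112604.
Boundary: ½(f(9) + f(26)) = ½(729.000 + 17576.0) = 9152.50.
Integral + boundary = 121756.
Order-1 term: 1/12 · (2028.00 − 243.000) = 148.750.
After k=1: 121905.
Order-2 term: −1/720 · (6.00000 − 6.00000) = 0.00000.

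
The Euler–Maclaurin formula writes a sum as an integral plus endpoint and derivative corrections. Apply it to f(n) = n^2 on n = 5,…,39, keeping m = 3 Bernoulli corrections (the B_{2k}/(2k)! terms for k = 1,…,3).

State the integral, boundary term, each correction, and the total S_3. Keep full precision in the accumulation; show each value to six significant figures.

The integral term ∫_5^39 x^2 dx = 19731.3.
Boundary: ½(f(5) + f(39)) = ½(25.0000 + 1521.00) = 773.000.
Integral + boundary = 20504.3.
Order-1 term: 1/12 · (78.0000 − 10.0000) = 5.66667.
Partial sum through k=1: 20510.0.
Order-2 term: −1/720 · (0.00000 − 0.00000) = 0.00000.
Partial sum through k=2: 20510.0.
Order-3 term: 1/30240 · (0.00000 − 0.00000) = 0.00000.

S_3 ≈ 20510.0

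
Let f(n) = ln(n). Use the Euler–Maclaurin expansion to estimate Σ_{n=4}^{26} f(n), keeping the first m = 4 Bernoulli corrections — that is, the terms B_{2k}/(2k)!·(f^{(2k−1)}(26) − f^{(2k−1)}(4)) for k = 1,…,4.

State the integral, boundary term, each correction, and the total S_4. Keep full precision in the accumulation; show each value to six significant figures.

∫_4^26 ln(x) dx evaluates to 57.1653.
Endpoint term: (f(4) + f(26))/2 = (1.38629 + 3.25810)/2 = 2.32220.
So far: 59.4875.
Order-1 term: 1/12 · (0.0384615 − 0.250000) = -0.0176282.
Running total after k=1: 59.4699.
Order-2 term: −1/720 · (0.000113792 − 0.0312500) = 4.32447e-05.
Running total after k=2: 59.4699.
Order-3 term: 1/30240 · (2.01997e-06 − 0.0234375) = -7.74983e-07.
Running total after k=3: 59.4699.
Order-4 term: −1/1209600 · (8.96436e-08 − 0.0439453) = 3.63304e-08.

S_4 ≈ 59.4699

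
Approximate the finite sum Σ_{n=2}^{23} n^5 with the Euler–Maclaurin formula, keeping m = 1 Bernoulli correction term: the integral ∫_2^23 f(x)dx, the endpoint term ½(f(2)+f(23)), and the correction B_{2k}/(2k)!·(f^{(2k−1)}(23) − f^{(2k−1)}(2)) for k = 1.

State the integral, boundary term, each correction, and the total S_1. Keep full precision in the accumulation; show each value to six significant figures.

S_1 ≈ 2.80074e+07

∫_2^23 x^5 dx evaluates to 2.46726e+07.
Endpoint term: (f(2) + f(23))/2 = (32.0000 + 6.43634e+06)/2 = 3.21819e+06.
Integral + boundary = 2.78908e+07.
k=1: B_{2}/(2)! × [f^{(1)}(23) − f^{(1)}(2)] = 1/12 × (1.39920e+06 − 80.0000) = 116594.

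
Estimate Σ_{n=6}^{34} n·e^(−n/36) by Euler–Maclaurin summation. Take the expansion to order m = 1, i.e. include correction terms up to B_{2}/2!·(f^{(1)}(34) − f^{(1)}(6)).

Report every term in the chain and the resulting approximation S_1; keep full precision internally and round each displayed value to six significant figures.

∫_6^34 x·e^(−x/36) dx evaluates to 299.864.
Endpoint term: (f(6) + f(34))/2 = (5.07889 + 13.2224)/2 = 9.15067.
Running total after boundary: 309.014.
k=1: B_{2}/(2)! × [f^{(1)}(34) − f^{(1)}(6)] = 1/12 × (0.0216053 − 0.705401) = -0.0569830.

S_1 ≈ 308.957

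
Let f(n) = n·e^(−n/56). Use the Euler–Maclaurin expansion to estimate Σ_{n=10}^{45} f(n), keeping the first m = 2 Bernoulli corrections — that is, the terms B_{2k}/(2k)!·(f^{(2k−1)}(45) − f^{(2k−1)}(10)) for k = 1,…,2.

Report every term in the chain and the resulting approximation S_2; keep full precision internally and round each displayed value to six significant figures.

∫_10^45 x·e^(−x/56) dx evaluates to 559.228.
Endpoint term: (f(10) + f(45))/2 = (8.36464 + 20.1477)/2 = 14.2562.
Integral + boundary = 573.484.
Correction k=1: B_{2}/2! · (f^{(1)}(45) − f^{(1)}(10)) = 1/12 · (0.0879464 − 0.687096) = -0.0499291.
Partial sum through k=1: 573.434.
Correction k=2: B_{4}/4! · (f^{(3)}(45) − f^{(3)}(10)) = −1/720 · (0.000313584 − 0.000752559) = 6.09687e-07.

S_2 ≈ 573.434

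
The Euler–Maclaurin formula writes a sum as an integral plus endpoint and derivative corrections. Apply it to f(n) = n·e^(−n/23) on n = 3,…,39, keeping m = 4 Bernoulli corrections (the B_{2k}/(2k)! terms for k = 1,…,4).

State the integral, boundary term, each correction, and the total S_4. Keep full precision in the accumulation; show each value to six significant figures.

S_4 ≈ 268.051

∫_3^39 x·e^(−x/23) dx evaluates to 263.231.
Boundary: ½(f(3) + f(39)) = ½(2.63314 + 7.15570) = 4.89442.
Running total after boundary: 268.125.
Correction k=1: B_{2}/2! · (f^{(1)}(39) − f^{(1)}(3)) = 1/12 · (-0.127638 − 0.763229) = -0.0742389.
Running total after k=1: 268.051.
Correction k=2: B_{4}/4! · (f^{(3)}(39) − f^{(3)}(3)) = −1/720 · (0.000452403 − 0.00476117) = 5.98439e-06.
Running total after k=2: 268.051.
Correction k=3: B_{6}/6! · (f^{(5)}(39) − f^{(5)}(3)) = 1/30240 · (2.16652e-06 − 1.52733e-05) = -4.33424e-10.
Running total after k=3: 268.051.
Correction k=4: B_{8}/8! · (f^{(7)}(39) − f^{(7)}(3)) = −1/1209600 · (6.57435e-09 − 4.07301e-08) = 2.82372e-14.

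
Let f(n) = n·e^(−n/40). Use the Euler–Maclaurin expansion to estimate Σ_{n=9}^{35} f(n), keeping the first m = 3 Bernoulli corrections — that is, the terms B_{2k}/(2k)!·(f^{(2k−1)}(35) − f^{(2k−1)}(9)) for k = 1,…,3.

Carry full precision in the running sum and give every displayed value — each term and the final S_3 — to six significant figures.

The integral term ∫_9^35 x·e^(−x/40) dx = 314.506.
½[f(9) + f(35)] = ½[7.18665 + 14.5902] = 10.8884.
Running total after boundary: 325.394.
Correction k=1: B_{2}/2! · (f^{(1)}(35) − f^{(1)}(9)) = 1/12 · (0.0521078 − 0.618850) = -0.0472285.
Running total after k=1: 325.347.
Correction k=2: B_{4}/4! · (f^{(3)}(35) − f^{(3)}(9)) = −1/720 · (0.000553645 − 0.00138493) = 1.15456e-06.
Running total after k=2: 325.347.
Correction k=3: B_{6}/6! · (f^{(5)}(35) − f^{(5)}(9)) = 1/30240 · (6.71701e-07 − 1.48942e-06) = -2.70410e-11.

S_3 ≈ 325.347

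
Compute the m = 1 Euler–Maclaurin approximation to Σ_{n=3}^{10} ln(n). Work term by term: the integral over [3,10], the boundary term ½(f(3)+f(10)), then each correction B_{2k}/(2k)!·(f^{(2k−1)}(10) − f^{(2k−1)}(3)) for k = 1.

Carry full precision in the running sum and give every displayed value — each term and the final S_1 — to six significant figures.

S_1 ≈ 14.4112

∫_3^10 ln(x) dx evaluates to 12.7300.
Boundary: ½(f(3) + f(10)) = ½(1.09861 + 2.30259) = 1.70060.
Integral + boundary = 14.4306.
Correction k=1: B_{2}/2! · (f^{(1)}(10) − f^{(1)}(3)) = 1/12 · (0.100000 − 0.333333) = -0.0194444.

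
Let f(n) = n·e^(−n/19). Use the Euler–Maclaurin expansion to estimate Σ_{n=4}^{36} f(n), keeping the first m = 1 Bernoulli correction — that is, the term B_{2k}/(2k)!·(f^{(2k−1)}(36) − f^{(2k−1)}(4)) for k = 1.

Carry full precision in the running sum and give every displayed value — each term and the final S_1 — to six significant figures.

Integral: ∫_4^36 x·e^(−x/19) dx = 196.915.
Boundary: ½(f(4) + f(36)) = ½(3.24063 + 5.41288) = 4.32676.
Running total after boundary: 201.242.
k=1: B_{2}/(2)! × [f^{(1)}(36) − f^{(1)}(4)] = 1/12 × (-0.134531 − 0.639598) = -0.0645107.

S_1 ≈ 201.177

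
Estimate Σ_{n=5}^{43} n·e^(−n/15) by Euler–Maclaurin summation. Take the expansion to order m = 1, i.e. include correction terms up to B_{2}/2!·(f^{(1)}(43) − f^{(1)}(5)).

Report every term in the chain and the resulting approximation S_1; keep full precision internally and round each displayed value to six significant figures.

∫_5^43 x·e^(−x/15) dx evaluates to 165.467.
½[f(5) + f(43)] = ½[3.58266 + 2.44619] = 3.01443.
Running total after boundary: 168.481.
k=1: B_{2}/(2)! × [f^{(1)}(43) − f^{(1)}(5)] = 1/12 × (-0.106191 − 0.477688) = -0.0486566.

S_1 ≈ 168.432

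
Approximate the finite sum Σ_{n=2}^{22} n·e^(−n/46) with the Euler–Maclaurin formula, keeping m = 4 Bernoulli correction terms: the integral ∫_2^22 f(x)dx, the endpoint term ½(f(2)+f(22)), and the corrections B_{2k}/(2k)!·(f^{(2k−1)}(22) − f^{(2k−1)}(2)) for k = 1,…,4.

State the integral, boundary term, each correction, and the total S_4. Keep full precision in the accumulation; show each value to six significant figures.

∫_2^22 x·e^(−x/46) dx evaluates to 175.133.
Endpoint term: (f(2) + f(22))/2 = (1.91491 + 13.6369)/2 = 7.77592.
So far: 182.909.
Correction k=1: B_{2}/2! · (f^{(1)}(22) − f^{(1)}(2)) = 1/12 · (0.323405 − 0.915825) = -0.0493683.
Running total after k=1: 182.860.
Correction k=2: B_{4}/4! · (f^{(3)}(22) − f^{(3)}(2)) = −1/720 · (0.000738718 − 0.00133777) = 8.32024e-07.
Running total after k=2: 182.860.
Correction k=3: B_{6}/6! · (f^{(5)}(22) − f^{(5)}(2)) = 1/30240 · (6.25991e-07 − 1.05990e-06) = -1.43487e-11.
Running total after k=3: 182.860.
Correction k=4: B_{8}/8! · (f^{(7)}(22) − f^{(7)}(2)) = −1/1209600 · (4.26688e-10 − 7.03012e-10) = 2.28443e-16.

S_4 ≈ 182.860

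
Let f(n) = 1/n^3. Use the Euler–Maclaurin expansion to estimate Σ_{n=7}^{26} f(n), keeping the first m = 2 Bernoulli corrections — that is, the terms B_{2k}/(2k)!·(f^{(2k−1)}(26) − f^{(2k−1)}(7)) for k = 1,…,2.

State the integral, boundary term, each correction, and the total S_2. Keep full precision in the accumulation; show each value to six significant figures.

The integral term ∫_7^26 1/x^3 dx = 0.00946444.
½[f(7) + f(26)] = ½[0.00291545 + 5.68958e-05] = 0.00148617.
Running total after boundary: 0.0109506.
Order-1 term: 1/12 · (-6.56490e-06 − (-0.00124948)) = 0.000103576.
Running total after k=1: 0.0110542.
Order-2 term: −1/720 · (-1.94228e-07 − (-0.000509992)) = -7.08052e-07.

S_2 ≈ 0.0110535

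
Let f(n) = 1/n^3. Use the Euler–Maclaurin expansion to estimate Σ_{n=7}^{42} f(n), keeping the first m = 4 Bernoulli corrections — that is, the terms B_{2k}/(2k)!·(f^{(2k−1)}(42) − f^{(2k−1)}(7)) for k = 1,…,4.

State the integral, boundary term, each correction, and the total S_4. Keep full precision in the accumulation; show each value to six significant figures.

S_4 ≈ 0.0114885

Integral: ∫_7^42 1/x^3 dx = 0.00992063.
Boundary: ½(f(7) + f(42)) = ½(0.00291545 + 1.34975e-05) = 0.00146447.
Running total after boundary: 0.0113851.
Correction k=1: B_{2}/2! · (f^{(1)}(42) − f^{(1)}(7)) = 1/12 · (-9.64104e-07 − (-0.00124948)) = 0.000104043.
Partial sum through k=1: 0.0114892.
Correction k=2: B_{4}/4! · (f^{(3)}(42) − f^{(3)}(7)) = −1/720 · (-1.09309e-08 − (-0.000509992)) = -7.08306e-07.
Partial sum through k=2: 0.0114884.
Correction k=3: B_{6}/6! · (f^{(5)}(42) − f^{(5)}(7)) = 1/30240 · (-2.60259e-10 − (-0.000437136)) = 1.44555e-08.
Partial sum through k=3: 0.0114885.
Correction k=4: B_{8}/8! · (f^{(7)}(42) − f^{(7)}(7)) = −1/1209600 · (-1.06228e-11 − (-0.000642322)) = -5.31020e-10.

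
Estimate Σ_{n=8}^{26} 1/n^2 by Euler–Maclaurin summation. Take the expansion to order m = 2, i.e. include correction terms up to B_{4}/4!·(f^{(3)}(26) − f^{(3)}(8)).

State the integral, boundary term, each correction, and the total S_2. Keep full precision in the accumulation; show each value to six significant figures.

S_2 ≈ 0.0954056

∫_8^26 1/x^2 dx evaluates to 0.0865385.
Boundary: ½(f(8) + f(26)) = ½(0.0156250 + 0.00147929) = 0.00855214.
Integral + boundary = 0.0950906.
k=1: B_{2}/(2)! × [f^{(1)}(26) − f^{(1)}(8)] = 1/12 × (-0.000113792 − (-0.00390625)) = 0.000316038.
After k=1: 0.0954066.
k=2: B_{4}/(4)! × [f^{(3)}(26) − f^{(3)}(8)] = −1/720 × (-2.01997e-06 − (-0.000732422)) = -1.01445e-06.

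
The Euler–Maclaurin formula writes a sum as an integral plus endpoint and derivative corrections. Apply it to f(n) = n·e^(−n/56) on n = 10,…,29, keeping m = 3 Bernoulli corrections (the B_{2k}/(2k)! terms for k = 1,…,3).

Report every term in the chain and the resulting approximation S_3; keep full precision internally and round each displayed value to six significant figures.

Integral: ∫_10^29 x·e^(−x/56) dx = 255.584.
Boundary: ½(f(10) + f(29)) = ½(8.36464 + 17.2781) = 12.8214.
Running total after boundary: 268.405.
k=1: B_{2}/(2)! × [f^{(1)}(29) − f^{(1)}(10)] = 1/12 × (0.287259 − 0.687096) = -0.0333197.
Partial sum through k=1: 268.372.
k=2: B_{4}/(4)! × [f^{(3)}(29) − f^{(3)}(10)] = −1/720 × (0.000471572 − 0.000752559) = 3.90259e-07.
Partial sum through k=2: 268.372.
k=3: B_{6}/(6)! × [f^{(5)}(29) − f^{(5)}(10)] = 1/30240 × (2.71538e-07 − 4.10082e-07) = -4.58148e-12.

S_3 ≈ 268.372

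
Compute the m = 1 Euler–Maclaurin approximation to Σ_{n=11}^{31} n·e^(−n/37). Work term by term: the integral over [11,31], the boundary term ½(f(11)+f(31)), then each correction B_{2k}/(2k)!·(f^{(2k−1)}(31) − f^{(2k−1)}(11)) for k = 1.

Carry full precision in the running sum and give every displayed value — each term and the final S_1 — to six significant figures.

S_1 ≈ 241.473

∫_11^31 x·e^(−x/37) dx evaluates to 230.719.
½[f(11) + f(31)] = ½[8.17105 + 13.4120] = 10.7915.
So far: 241.511.
Correction k=1: B_{2}/2! · (f^{(1)}(31) − f^{(1)}(11)) = 1/12 · (0.0701586 − 0.521984) = -0.0376521.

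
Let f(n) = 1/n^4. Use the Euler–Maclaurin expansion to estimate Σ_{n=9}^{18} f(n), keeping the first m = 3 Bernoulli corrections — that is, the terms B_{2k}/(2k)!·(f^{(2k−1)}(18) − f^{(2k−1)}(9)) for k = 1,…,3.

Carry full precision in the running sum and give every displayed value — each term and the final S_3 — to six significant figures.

The integral term ∫_9^18 1/x^4 dx = 0.000400091.
Endpoint term: (f(9) + f(18))/2 = (0.000152416 + 9.52599e-06)/2 = 8.09709e-05.
Running total after boundary: 0.000481062.
Correction k=1: B_{2}/2! · (f^{(1)}(18) − f^{(1)}(9)) = 1/12 · (-2.11689e-06 − (-6.77404e-05)) = 5.46862e-06.
After k=1: 0.000486531.
Correction k=2: B_{4}/4! · (f^{(3)}(18) − f^{(3)}(9)) = −1/720 · (-1.96008e-07 − (-2.50890e-05)) = -3.45736e-08.
After k=2: 0.000486496.
Correction k=3: B_{6}/6! · (f^{(5)}(18) − f^{(5)}(9)) = 1/30240 · (-3.38779e-08 − (-1.73455e-05)) = 5.72474e-10.

S_3 ≈ 0.000486497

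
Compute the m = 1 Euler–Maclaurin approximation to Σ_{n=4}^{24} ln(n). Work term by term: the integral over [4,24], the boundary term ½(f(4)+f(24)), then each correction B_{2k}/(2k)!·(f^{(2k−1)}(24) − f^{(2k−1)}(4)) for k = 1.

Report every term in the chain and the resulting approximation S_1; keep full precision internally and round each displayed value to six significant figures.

S_1 ≈ 52.9929

∫_4^24 ln(x) dx evaluates to 50.7281.
Endpoint term: (f(4) + f(24))/2 = (1.38629 + 3.17805)/2 = 2.28217.
Integral + boundary = 53.0103.
k=1: B_{2}/(2)! × [f^{(1)}(24) − f^{(1)}(4)] = 1/12 × (0.0416667 − 0.250000) = -0.0173611.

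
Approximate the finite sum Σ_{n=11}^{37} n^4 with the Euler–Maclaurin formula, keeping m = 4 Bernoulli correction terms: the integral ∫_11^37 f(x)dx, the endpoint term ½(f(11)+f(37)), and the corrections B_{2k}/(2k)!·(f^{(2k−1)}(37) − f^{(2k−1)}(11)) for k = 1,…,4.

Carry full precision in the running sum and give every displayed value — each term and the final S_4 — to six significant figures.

The integral term ∫_11^37 x^4 dx = 1.38366e+07.
Endpoint term: (f(11) + f(37))/2 = (14641.0 + 1.87416e+06)/2 = 944401.
Running total after boundary: 1.47810e+07.
Correction k=1: B_{2}/2! · (f^{(1)}(37) − f^{(1)}(11)) = 1/12 · (202612 − 5324.00) = 16440.7.
Running total after k=1: 1.47974e+07.
Correction k=2: B_{4}/4! · (f^{(3)}(37) − f^{(3)}(11)) = −1/720 · (888.000 − 264.000) = -0.866667.
Running total after k=2: 1.47974e+07.
Correction k=3: B_{6}/6! · (f^{(5)}(37) − f^{(5)}(11)) = 1/30240 · (0.00000 − 0.00000) = 0.00000.
Running total after k=3: 1.47974e+07.
Correction k=4: B_{8}/8! · (f^{(7)}(37) − f^{(7)}(11)) = −1/1209600 · (0.00000 − 0.00000) = 0.00000.

S_4 ≈ 1.47974e+07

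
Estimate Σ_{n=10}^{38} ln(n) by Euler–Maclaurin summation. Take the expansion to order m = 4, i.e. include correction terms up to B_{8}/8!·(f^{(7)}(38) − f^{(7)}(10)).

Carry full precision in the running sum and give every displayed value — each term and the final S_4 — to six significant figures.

S_4 ≈ 90.1664

The integral term ∫_10^38 ln(x) dx = 87.2024.
Boundary: ½(f(10) + f(38)) = ½(2.30259 + 3.63759) = 2.97009.
So far: 90.1725.
Order-1 term: 1/12 · (0.0263158 − 0.100000) = -0.00614035.
Partial sum through k=1: 90.1664.
Order-2 term: −1/720 · (3.64485e-05 − 0.00200000) = 2.72715e-06.
Partial sum through k=2: 90.1664.
Order-3 term: 1/30240 · (3.02896e-07 − 0.000240000) = -7.92649e-09.
Partial sum through k=3: 90.1664.
Order-4 term: −1/1209600 · (6.29285e-09 − 7.20000e-05) = 5.95186e-11.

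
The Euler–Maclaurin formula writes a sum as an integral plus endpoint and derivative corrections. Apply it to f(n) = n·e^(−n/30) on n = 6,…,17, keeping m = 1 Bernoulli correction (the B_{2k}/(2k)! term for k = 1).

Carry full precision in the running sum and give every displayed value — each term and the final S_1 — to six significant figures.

Integral: ∫_6^17 x·e^(−x/30) dx = 84.1759.
Endpoint term: (f(6) + f(17))/2 = (4.91238 + 9.64603)/2 = 7.27921.
Integral + boundary = 91.4551.
Order-1 term: 1/12 · (0.245879 − 0.654985) = -0.0340921.

S_1 ≈ 91.4211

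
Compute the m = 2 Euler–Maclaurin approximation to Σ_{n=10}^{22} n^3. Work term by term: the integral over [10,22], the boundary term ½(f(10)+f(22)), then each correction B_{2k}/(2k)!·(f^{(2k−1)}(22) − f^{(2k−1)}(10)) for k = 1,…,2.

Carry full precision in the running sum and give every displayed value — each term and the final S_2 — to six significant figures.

S_2 ≈ 61984.0

Integral: ∫_10^22 x^3 dx = 56064.0.
Endpoint term: (f(10) + f(22))/2 = (1000.00 + 10648.0)/2 = 5824.00.
So far: 61888.0.
k=1: B_{2}/(2)! × [f^{(1)}(22) − f^{(1)}(10)] = 1/12 × (1452.00 − 300.000) = 96.0000.
After k=1: 61984.0.
k=2: B_{4}/(4)! × [f^{(3)}(22) − f^{(3)}(10)] = −1/720 × (6.00000 − 6.00000) = 0.00000.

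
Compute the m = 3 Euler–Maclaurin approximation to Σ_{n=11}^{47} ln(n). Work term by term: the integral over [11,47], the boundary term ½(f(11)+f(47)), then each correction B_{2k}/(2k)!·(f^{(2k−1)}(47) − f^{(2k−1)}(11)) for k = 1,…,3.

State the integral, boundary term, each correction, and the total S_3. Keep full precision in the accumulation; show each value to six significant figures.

∫_11^47 ln(x) dx evaluates to 118.580.
½[f(11) + f(47)] = ½[2.39790 + 3.85015] = 3.12402.
Running total after boundary: 121.704.
Order-1 term: 1/12 · (0.0212766 − 0.0909091) = -0.00580271.
Partial sum through k=1: 121.698.
Order-2 term: −1/720 · (1.92636e-05 − 0.00150263) = 2.06023e-06.
Partial sum through k=2: 121.698.
Order-3 term: 1/30240 · (1.04646e-07 − 0.000149021) = -4.92449e-09.

S_3 ≈ 121.698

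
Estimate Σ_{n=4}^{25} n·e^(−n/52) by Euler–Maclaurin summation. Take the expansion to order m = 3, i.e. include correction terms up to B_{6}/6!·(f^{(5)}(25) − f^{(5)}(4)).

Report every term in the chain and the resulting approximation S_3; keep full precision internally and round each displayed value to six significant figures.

S_3 ≈ 230.231

The integral term ∫_4^25 x·e^(−x/52) dx = 220.695.
Endpoint term: (f(4) + f(25))/2 = (3.70384 + 15.4577)/2 = 9.58077.
Integral + boundary = 230.276.
Order-1 term: 1/12 · (0.321044 − 0.854733) = -0.0444741.
Running total after k=1: 230.231.
Order-2 term: −1/720 · (0.000576058 − 0.00100098) = 5.90173e-07.
Running total after k=2: 230.231.
Order-3 term: 1/30240 · (3.82169e-07 − 6.23471e-07) = -7.97954e-12.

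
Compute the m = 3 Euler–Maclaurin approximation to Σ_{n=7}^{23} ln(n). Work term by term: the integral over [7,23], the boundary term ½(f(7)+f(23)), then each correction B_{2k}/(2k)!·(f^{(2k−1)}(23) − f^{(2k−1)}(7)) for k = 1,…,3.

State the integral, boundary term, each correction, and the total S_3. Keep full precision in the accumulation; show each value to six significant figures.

S_3 ≈ 45.0274

Integral: ∫_7^23 ln(x) dx = 42.4950.
Endpoint term: (f(7) + f(23))/2 = (1.94591 + 3.13549)/2 = 2.54070.
Running total after boundary: 45.0357.
Correction k=1: B_{2}/2! · (f^{(1)}(23) − f^{(1)}(7)) = 1/12 · (0.0434783 − 0.142857) = -0.00828157.
Running total after k=1: 45.0274.
Correction k=2: B_{4}/4! · (f^{(3)}(23) − f^{(3)}(7)) = −1/720 · (0.000164379 − 0.00583090) = 7.87017e-06.
Running total after k=2: 45.0274.
Correction k=3: B_{6}/6! · (f^{(5)}(23) − f^{(5)}(7)) = 1/30240 · (3.72883e-06 − 0.00142798) = -4.70981e-08.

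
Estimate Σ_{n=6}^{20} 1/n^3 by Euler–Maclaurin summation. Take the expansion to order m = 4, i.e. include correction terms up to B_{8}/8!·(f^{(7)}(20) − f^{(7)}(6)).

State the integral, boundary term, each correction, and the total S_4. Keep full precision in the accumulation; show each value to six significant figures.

Integral: ∫_6^20 1/x^3 dx = 0.0126389.
Endpoint term: (f(6) + f(20))/2 = (0.00462963 + 0.000125000)/2 = 0.00237731.
Integral + boundary = 0.0150162.
k=1: B_{2}/(2)! × [f^{(1)}(20) − f^{(1)}(6)] = 1/12 × (-1.87500e-05 − (-0.00231481)) = 0.000191339.
After k=1: 0.0152075.
k=2: B_{4}/(4)! × [f^{(3)}(20) − f^{(3)}(6)] = −1/720 × (-9.37500e-07 − (-0.00128601)) = -1.78482e-06.
After k=2: 0.0152058.
k=3: B_{6}/(6)! × [f^{(5)}(20) − f^{(5)}(6)] = 1/30240 × (-9.84375e-08 − (-0.00150034)) = 4.96113e-08.
After k=3: 0.0152058.
k=4: B_{8}/(8)! × [f^{(7)}(20) − f^{(7)}(6)] = −1/1209600 × (-1.77188e-08 − (-0.00300069)) = -2.48071e-09.

S_4 ≈ 0.0152058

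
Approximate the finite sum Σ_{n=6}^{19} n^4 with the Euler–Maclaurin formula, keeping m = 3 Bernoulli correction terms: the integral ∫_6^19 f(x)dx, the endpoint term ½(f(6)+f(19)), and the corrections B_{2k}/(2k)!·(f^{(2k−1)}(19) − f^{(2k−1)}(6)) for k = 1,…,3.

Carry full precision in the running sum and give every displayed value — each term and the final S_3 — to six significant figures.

S_3 ≈ 561687

∫_6^19 x^4 dx evaluates to 493665.
Boundary: ½(f(6) + f(19)) = ½(1296.00 + 130321) = 65808.5.
Integral + boundary = 559473.
k=1: B_{2}/(2)! × [f^{(1)}(19) − f^{(1)}(6)] = 1/12 × (27436.0 − 864.000) = 2214.33.
Running total after k=1: 561687.
k=2: B_{4}/(4)! × [f^{(3)}(19) − f^{(3)}(6)] = −1/720 × (456.000 − 144.000) = -0.433333.
Running total after k=2: 561687.
k=3: B_{6}/(6)! × [f^{(5)}(19) − f^{(5)}(6)] = 1/30240 × (0.00000 − 0.00000) = 0.00000.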